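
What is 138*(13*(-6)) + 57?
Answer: -10707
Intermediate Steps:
138*(13*(-6)) + 57 = 138*(-78) + 57 = -10764 + 57 = -10707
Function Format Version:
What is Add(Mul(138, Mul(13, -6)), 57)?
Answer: -10707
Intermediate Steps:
Add(Mul(138, Mul(13, -6)), 57) = Add(Mul(138, -78), 57) = Add(-10764, 57) = -10707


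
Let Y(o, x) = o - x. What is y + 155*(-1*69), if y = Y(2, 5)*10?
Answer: -10725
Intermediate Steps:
y = -30 (y = (2 - 1*5)*10 = (2 - 5)*10 = -3*10 = -30)
y + 155*(-1*69) = -30 + 155*(-1*69) = -30 + 155*(-69) = -30 - 10695 = -10725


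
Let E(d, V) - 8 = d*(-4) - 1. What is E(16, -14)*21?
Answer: -1197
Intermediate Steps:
E(d, V) = 7 - 4*d (E(d, V) = 8 + (d*(-4) - 1) = 8 + (-4*d - 1) = 8 + (-1 - 4*d) = 7 - 4*d)
E(16, -14)*21 = (7 - 4*16)*21 = (7 - 64)*21 = -57*21 = -1197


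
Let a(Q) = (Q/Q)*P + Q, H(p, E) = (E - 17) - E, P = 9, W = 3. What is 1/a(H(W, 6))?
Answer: -⅛ ≈ -0.12500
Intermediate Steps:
H(p, E) = -17 (H(p, E) = (-17 + E) - E = -17)
a(Q) = 9 + Q (a(Q) = (Q/Q)*9 + Q = 1*9 + Q = 9 + Q)
1/a(H(W, 6)) = 1/(9 - 17) = 1/(-8) = -⅛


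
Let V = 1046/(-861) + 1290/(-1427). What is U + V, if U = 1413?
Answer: 1733474879/1228647 ≈ 1410.9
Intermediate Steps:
V = -2603332/1228647 (V = 1046*(-1/861) + 1290*(-1/1427) = -1046/861 - 1290/1427 = -2603332/1228647 ≈ -2.1189)
U + V = 1413 - 2603332/1228647 = 1733474879/1228647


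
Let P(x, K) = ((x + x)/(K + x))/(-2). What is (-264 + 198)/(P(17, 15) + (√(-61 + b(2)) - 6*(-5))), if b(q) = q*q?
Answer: -181056/86147 + 6144*I*√57/86147 ≈ -2.1017 + 0.53845*I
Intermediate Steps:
b(q) = q²
P(x, K) = -x/(K + x) (P(x, K) = ((2*x)/(K + x))*(-½) = (2*x/(K + x))*(-½) = -x/(K + x))
(-264 + 198)/(P(17, 15) + (√(-61 + b(2)) - 6*(-5))) = (-264 + 198)/(-1*17/(15 + 17) + (√(-61 + 2²) - 6*(-5))) = -66/(-1*17/32 + (√(-61 + 4) - 1*(-30))) = -66/(-1*17*1/32 + (√(-57) + 30)) = -66/(-17/32 + (I*√57 + 30)) = -66/(-17/32 + (30 + I*√57)) = -66/(943/32 + I*√57)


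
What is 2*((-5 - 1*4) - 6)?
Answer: -30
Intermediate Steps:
2*((-5 - 1*4) - 6) = 2*((-5 - 4) - 6) = 2*(-9 - 6) = 2*(-15) = -30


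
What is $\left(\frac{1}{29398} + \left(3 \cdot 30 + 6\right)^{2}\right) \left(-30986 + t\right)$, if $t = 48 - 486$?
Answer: $- \frac{4256883096928}{14699} \approx -2.896 \cdot 10^{8}$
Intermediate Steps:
$t = -438$ ($t = 48 - 486 = -438$)
$\left(\frac{1}{29398} + \left(3 \cdot 30 + 6\right)^{2}\right) \left(-30986 + t\right) = \left(\frac{1}{29398} + \left(3 \cdot 30 + 6\right)^{2}\right) \left(-30986 - 438\right) = \left(\frac{1}{29398} + \left(90 + 6\right)^{2}\right) \left(-31424\right) = \left(\frac{1}{29398} + 96^{2}\right) \left(-31424\right) = \left(\frac{1}{29398} + 9216\right) \left(-31424\right) = \frac{270931969}{29398} \left(-31424\right) = - \frac{4256883096928}{14699}$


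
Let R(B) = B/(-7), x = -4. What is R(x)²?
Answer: 16/49 ≈ 0.32653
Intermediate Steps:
R(B) = -B/7 (R(B) = B*(-⅐) = -B/7)
R(x)² = (-⅐*(-4))² = (4/7)² = 16/49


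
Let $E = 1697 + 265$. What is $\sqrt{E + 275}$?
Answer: $\sqrt{2237} \approx 47.297$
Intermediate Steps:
$E = 1962$
$\sqrt{E + 275} = \sqrt{1962 + 275} = \sqrt{2237}$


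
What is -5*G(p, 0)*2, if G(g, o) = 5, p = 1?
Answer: -50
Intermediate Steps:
-5*G(p, 0)*2 = -5*5*2 = -25*2 = -50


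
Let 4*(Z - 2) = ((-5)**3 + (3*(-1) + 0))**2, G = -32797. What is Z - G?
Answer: 36895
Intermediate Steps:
Z = 4098 (Z = 2 + ((-5)**3 + (3*(-1) + 0))**2/4 = 2 + (-125 + (-3 + 0))**2/4 = 2 + (-125 - 3)**2/4 = 2 + (1/4)*(-128)**2 = 2 + (1/4)*16384 = 2 + 4096 = 4098)
Z - G = 4098 - 1*(-32797) = 4098 + 32797 = 36895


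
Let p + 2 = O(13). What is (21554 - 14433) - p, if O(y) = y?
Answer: 7110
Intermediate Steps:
p = 11 (p = -2 + 13 = 11)
(21554 - 14433) - p = (21554 - 14433) - 1*11 = 7121 - 11 = 7110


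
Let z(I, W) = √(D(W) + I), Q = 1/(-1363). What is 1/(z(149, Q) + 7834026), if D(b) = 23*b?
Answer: 1779629573/13941664345217054 - √69194058/41824993035651162 ≈ 1.2765e-7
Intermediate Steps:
Q = -1/1363 ≈ -0.00073368
z(I, W) = √(I + 23*W) (z(I, W) = √(23*W + I) = √(I + 23*W))
1/(z(149, Q) + 7834026) = 1/(√(149 + 23*(-1/1363)) + 7834026) = 1/(√(149 - 23/1363) + 7834026) = 1/(√(203064/1363) + 7834026) = 1/(2*√69194058/1363 + 7834026) = 1/(7834026 + 2*√69194058/1363)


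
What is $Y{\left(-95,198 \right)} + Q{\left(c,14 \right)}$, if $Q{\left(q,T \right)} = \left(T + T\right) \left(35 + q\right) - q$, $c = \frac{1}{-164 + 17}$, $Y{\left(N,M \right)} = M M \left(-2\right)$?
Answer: $- \frac{3793981}{49} \approx -77428.0$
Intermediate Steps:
$Y{\left(N,M \right)} = - 2 M^{2}$ ($Y{\left(N,M \right)} = M^{2} \left(-2\right) = - 2 M^{2}$)
$c = - \frac{1}{147}$ ($c = \frac{1}{-147} = - \frac{1}{147} \approx -0.0068027$)
$Q{\left(q,T \right)} = - q + 2 T \left(35 + q\right)$ ($Q{\left(q,T \right)} = 2 T \left(35 + q\right) - q = - q + 2 T \left(35 + q\right)$)
$Y{\left(-95,198 \right)} + Q{\left(c,14 \right)} = - 2 \cdot 198^{2} + \left(\left(-1\right) \left(- \frac{1}{147}\right) + 70 \cdot 14 + 2 \cdot 14 \left(- \frac{1}{147}\right)\right) = \left(-2\right) 39204 + \left(\frac{1}{147} + 980 - \frac{4}{21}\right) = -78408 + \frac{48011}{49} = - \frac{3793981}{49}$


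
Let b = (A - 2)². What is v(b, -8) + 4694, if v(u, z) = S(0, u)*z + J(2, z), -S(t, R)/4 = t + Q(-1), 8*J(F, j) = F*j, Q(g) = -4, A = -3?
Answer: 4564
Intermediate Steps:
b = 25 (b = (-3 - 2)² = (-5)² = 25)
J(F, j) = F*j/8 (J(F, j) = (F*j)/8 = F*j/8)
S(t, R) = 16 - 4*t (S(t, R) = -4*(t - 4) = -4*(-4 + t) = 16 - 4*t)
v(u, z) = 65*z/4 (v(u, z) = (16 - 4*0)*z + (⅛)*2*z = (16 + 0)*z + z/4 = 16*z + z/4 = 65*z/4)
v(b, -8) + 4694 = (65/4)*(-8) + 4694 = -130 + 4694 = 4564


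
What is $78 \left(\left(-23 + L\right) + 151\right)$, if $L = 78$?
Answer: $16068$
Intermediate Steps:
$78 \left(\left(-23 + L\right) + 151\right) = 78 \left(\left(-23 + 78\right) + 151\right) = 78 \left(55 + 151\right) = 78 \cdot 206 = 16068$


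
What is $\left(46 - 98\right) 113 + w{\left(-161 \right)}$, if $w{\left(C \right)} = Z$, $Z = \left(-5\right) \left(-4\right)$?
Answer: $-5856$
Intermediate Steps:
$Z = 20$
$w{\left(C \right)} = 20$
$\left(46 - 98\right) 113 + w{\left(-161 \right)} = \left(46 - 98\right) 113 + 20 = \left(-52\right) 113 + 20 = -5876 + 20 = -5856$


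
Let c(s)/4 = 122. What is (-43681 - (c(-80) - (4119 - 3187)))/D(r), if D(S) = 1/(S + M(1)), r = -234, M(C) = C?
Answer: 10074221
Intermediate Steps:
c(s) = 488 (c(s) = 4*122 = 488)
D(S) = 1/(1 + S) (D(S) = 1/(S + 1) = 1/(1 + S))
(-43681 - (c(-80) - (4119 - 3187)))/D(r) = (-43681 - (488 - (4119 - 3187)))/(1/(1 - 234)) = (-43681 - (488 - 1*932))/(1/(-233)) = (-43681 - (488 - 932))/(-1/233) = (-43681 - 1*(-444))*(-233) = (-43681 + 444)*(-233) = -43237*(-233) = 10074221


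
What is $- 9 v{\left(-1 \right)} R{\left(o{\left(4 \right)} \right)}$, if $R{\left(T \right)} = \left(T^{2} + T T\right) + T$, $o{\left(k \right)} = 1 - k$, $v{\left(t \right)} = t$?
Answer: $135$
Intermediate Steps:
$R{\left(T \right)} = T + 2 T^{2}$ ($R{\left(T \right)} = \left(T^{2} + T^{2}\right) + T = 2 T^{2} + T = T + 2 T^{2}$)
$- 9 v{\left(-1 \right)} R{\left(o{\left(4 \right)} \right)} = \left(-9\right) \left(-1\right) \left(1 - 4\right) \left(1 + 2 \left(1 - 4\right)\right) = 9 \left(1 - 4\right) \left(1 + 2 \left(1 - 4\right)\right) = 9 \left(- 3 \left(1 + 2 \left(-3\right)\right)\right) = 9 \left(- 3 \left(1 - 6\right)\right) = 9 \left(\left(-3\right) \left(-5\right)\right) = 9 \cdot 15 = 135$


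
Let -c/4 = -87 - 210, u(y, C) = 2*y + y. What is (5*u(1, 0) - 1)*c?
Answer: 16632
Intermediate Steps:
u(y, C) = 3*y
c = 1188 (c = -4*(-87 - 210) = -4*(-297) = 1188)
(5*u(1, 0) - 1)*c = (5*(3*1) - 1)*1188 = (5*3 - 1)*1188 = (15 - 1)*1188 = 14*1188 = 16632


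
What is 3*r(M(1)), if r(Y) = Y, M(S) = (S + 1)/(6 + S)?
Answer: 6/7 ≈ 0.85714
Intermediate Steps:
M(S) = (1 + S)/(6 + S)
3*r(M(1)) = 3*((1 + 1)/(6 + 1)) = 3*(2/7) = 6/7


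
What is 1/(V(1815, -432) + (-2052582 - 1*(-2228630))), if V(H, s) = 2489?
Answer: 1/178537 ≈ 5.6011e-6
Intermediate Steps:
1/(V(1815, -432) + (-2052582 - 1*(-2228630))) = 1/(2489 + (-2052582 - 1*(-2228630))) = 1/(2489 + (-2052582 + 2228630)) = 1/(2489 + 176048) = 1/178537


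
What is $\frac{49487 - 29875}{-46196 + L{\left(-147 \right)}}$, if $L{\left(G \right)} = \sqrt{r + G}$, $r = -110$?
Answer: $- \frac{905995952}{2134070673} - \frac{19612 i \sqrt{257}}{2134070673} \approx -0.42454 - 0.00014733 i$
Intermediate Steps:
$L{\left(G \right)} = \sqrt{-110 + G}$
$\frac{49487 - 29875}{-46196 + L{\left(-147 \right)}} = \frac{49487 - 29875}{-46196 + \sqrt{-110 - 147}} = \frac{19612}{-46196 + \sqrt{-257}} = \frac{19612}{-46196 + i \sqrt{257}}$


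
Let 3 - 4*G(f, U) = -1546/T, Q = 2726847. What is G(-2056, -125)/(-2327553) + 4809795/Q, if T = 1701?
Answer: 8463457888382093/4798241972035596 ≈ 1.7639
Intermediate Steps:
G(f, U) = 6649/6804 (G(f, U) = 3/4 - (-773)/(2*1701) = 3/4 - 1/4*(-1546/1701) = 3/4 + 773/3402 = 6649/6804)
G(-2056, -125)/(-2327553) + 4809795/Q = (6649/6804)/(-2327553) + 4809795/2726847 = (6649/6804)*(-1/2327553) + 4809795*(1/2726847) = -6649/15836670612 + 1603265/908949 = 8463457888382093/4798241972035596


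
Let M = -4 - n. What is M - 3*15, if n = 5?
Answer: -54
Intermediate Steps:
M = -9 (M = -4 - 1*5 = -4 - 5 = -9)
M - 3*15 = -9 - 3*15 = -9 - 45 = -54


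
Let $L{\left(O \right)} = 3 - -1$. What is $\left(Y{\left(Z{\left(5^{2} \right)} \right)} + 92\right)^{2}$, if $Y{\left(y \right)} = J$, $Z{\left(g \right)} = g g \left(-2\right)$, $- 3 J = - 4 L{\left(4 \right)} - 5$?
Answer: $9801$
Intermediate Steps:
$L{\left(O \right)} = 4$ ($L{\left(O \right)} = 3 + 1 = 4$)
$J = 7$ ($J = - \frac{\left(-4\right) 4 - 5}{3} = - \frac{-16 - 5}{3} = \left(- \frac{1}{3}\right) \left(-21\right) = 7$)
$Z{\left(g \right)} = - 2 g^{2}$ ($Z{\left(g \right)} = g^{2} \left(-2\right) = - 2 g^{2}$)
$Y{\left(y \right)} = 7$
$\left(Y{\left(Z{\left(5^{2} \right)} \right)} + 92\right)^{2} = \left(7 + 92\right)^{2} = 99^{2} = 9801$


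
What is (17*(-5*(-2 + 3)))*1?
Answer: -85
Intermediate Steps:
(17*(-5*(-2 + 3)))*1 = (17*(-5*1))*1 = (17*(-5))*1 = -85*1 = -85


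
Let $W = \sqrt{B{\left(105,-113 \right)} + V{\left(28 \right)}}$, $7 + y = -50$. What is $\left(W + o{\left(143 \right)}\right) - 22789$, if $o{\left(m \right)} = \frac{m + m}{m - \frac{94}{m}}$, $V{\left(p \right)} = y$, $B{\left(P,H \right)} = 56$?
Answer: $- \frac{463829197}{20355} + i \approx -22787.0 + 1.0 i$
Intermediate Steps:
$y = -57$ ($y = -7 - 50 = -57$)
$V{\left(p \right)} = -57$
$o{\left(m \right)} = \frac{2 m}{m - \frac{94}{m}}$
$W = i$ ($W = \sqrt{56 - 57} = \sqrt{-1} = i \approx 1.0 i$)
$\left(W + o{\left(143 \right)}\right) - 22789 = \left(i + \frac{2 \cdot 143^{2}}{-94 + 143^{2}}\right) - 22789 = \left(i + 2 \cdot 20449 \frac{1}{-94 + 20449}\right) - 22789 = \left(i + 2 \cdot 20449 \cdot \frac{1}{20355}\right) - 22789 = \left(i + \frac{40898}{20355}\right) - 22789 = \left(\frac{40898}{20355} + i\right) - 22789 = - \frac{463829197}{20355} + i$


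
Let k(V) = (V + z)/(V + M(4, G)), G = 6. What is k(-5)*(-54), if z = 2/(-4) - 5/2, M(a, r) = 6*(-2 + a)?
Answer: 432/7 ≈ 61.714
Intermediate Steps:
M(a, r) = -12 + 6*a
z = -3 (z = 2*(-¼) - 5*½ = -½ - 5/2 = -3)
k(V) = (-3 + V)/(12 + V) (k(V) = (V - 3)/(V + (-12 + 6*4)) = (-3 + V)/(V + (-12 + 24)) = (-3 + V)/(V + 12) = (-3 + V)/(12 + V))
k(-5)*(-54) = ((-3 - 5)/(12 - 5))*(-54) = (-8/7)*(-54) = ((⅐)*(-8))*(-54) = -8/7*(-54) = 432/7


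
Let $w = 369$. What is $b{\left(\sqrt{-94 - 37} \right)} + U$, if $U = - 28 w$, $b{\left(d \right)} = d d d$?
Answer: $-10332 - 131 i \sqrt{131} \approx -10332.0 - 1499.4 i$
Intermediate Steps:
$b{\left(d \right)} = d^{3}$ ($b{\left(d \right)} = d^{2} d = d^{3}$)
$U = -10332$ ($U = \left(-28\right) 369 = -10332$)
$b{\left(\sqrt{-94 - 37} \right)} + U = \left(\sqrt{-94 - 37}\right)^{3} - 10332 = \left(\sqrt{-131}\right)^{3} - 10332 = \left(i \sqrt{131}\right)^{3} - 10332 = - 131 i \sqrt{131} - 10332 = -10332 - 131 i \sqrt{131}$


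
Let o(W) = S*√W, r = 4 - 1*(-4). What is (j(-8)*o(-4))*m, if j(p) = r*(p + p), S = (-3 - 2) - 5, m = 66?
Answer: 168960*I ≈ 1.6896e+5*I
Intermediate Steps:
r = 8 (r = 4 + 4 = 8)
S = -10 (S = -5 - 5 = -10)
o(W) = -10*√W
j(p) = 16*p (j(p) = 8*(p + p) = 8*(2*p) = 16*p)
(j(-8)*o(-4))*m = ((16*(-8))*(-20*I))*66 = -(-1280)*2*I*66 = -(-2560)*I*66 = (2560*I)*66 = 168960*I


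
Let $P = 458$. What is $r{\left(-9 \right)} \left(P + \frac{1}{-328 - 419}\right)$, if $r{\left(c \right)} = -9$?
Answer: $- \frac{342125}{83} \approx -4122.0$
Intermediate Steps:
$r{\left(-9 \right)} \left(P + \frac{1}{-328 - 419}\right) = - 9 \left(458 + \frac{1}{-328 - 419}\right) = - 9 \left(458 + \frac{1}{-747}\right) = - 9 \left(458 - \frac{1}{747}\right) = \left(-9\right) \frac{342125}{747} = - \frac{342125}{83}$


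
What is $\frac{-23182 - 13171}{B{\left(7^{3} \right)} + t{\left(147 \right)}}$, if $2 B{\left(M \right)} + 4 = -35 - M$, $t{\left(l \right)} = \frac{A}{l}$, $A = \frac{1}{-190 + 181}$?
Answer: $\frac{48095019}{252694} \approx 190.33$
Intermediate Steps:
$A = - \frac{1}{9}$ ($A = \frac{1}{-9} = - \frac{1}{9} \approx -0.11111$)
$t{\left(l \right)} = - \frac{1}{9 l}$
$B{\left(M \right)} = - \frac{39}{2} - \frac{M}{2}$ ($B{\left(M \right)} = -2 + \frac{-35 - M}{2} = -2 - \left(\frac{35}{2} + \frac{M}{2}\right) = - \frac{39}{2} - \frac{M}{2}$)
$\frac{-23182 - 13171}{B{\left(7^{3} \right)} + t{\left(147 \right)}} = \frac{-23182 - 13171}{\left(- \frac{39}{2} - \frac{7^{3}}{2}\right) - \frac{1}{9 \cdot 147}} = - \frac{36353}{\left(- \frac{39}{2} - \frac{343}{2}\right) - \frac{1}{1323}} = - \frac{36353}{-191 - \frac{1}{1323}} = - \frac{36353}{- \frac{252694}{1323}} = \left(-36353\right) \left(- \frac{1323}{252694}\right) = \frac{48095019}{252694}$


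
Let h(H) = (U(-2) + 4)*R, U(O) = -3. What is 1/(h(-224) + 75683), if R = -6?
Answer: 1/75677 ≈ 1.3214e-5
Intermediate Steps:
h(H) = -6 (h(H) = (-3 + 4)*(-6) = 1*(-6) = -6)
1/(h(-224) + 75683) = 1/(-6 + 75683) = 1/75677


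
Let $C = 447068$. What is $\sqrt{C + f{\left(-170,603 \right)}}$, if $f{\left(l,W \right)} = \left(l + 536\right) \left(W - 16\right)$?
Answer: $\sqrt{661910} \approx 813.58$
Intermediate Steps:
$f{\left(l,W \right)} = \left(-16 + W\right) \left(536 + l\right)$ ($f{\left(l,W \right)} = \left(536 + l\right) \left(-16 + W\right) = \left(-16 + W\right) \left(536 + l\right)$)
$\sqrt{C + f{\left(-170,603 \right)}} = \sqrt{447068 + \left(-8576 - -2720 + 536 \cdot 603 + 603 \left(-170\right)\right)} = \sqrt{447068 + \left(-8576 + 2720 + 323208 - 102510\right)} = \sqrt{447068 + 214842} = \sqrt{661910}$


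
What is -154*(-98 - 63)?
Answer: 24794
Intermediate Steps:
-154*(-98 - 63) = -154*(-161) = 24794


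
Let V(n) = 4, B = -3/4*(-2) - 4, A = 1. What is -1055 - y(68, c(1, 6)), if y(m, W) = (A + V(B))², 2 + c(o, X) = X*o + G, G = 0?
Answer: -1080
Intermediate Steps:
c(o, X) = -2 + X*o (c(o, X) = -2 + (X*o + 0) = -2 + X*o)
B = -5/2 (B = -3*¼*(-2) - 4 = -¾*(-2) - 4 = 3/2 - 4 = -5/2 ≈ -2.5000)
y(m, W) = 25 (y(m, W) = (1 + 4)² = 5² = 25)
-1055 - y(68, c(1, 6)) = -1055 - 1*25 = -1055 - 25 = -1080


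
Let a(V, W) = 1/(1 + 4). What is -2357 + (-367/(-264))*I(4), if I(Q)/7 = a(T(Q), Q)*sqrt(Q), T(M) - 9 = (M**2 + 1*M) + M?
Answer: -1553051/660 ≈ -2353.1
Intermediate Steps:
T(M) = 9 + M**2 + 2*M (T(M) = 9 + ((M**2 + 1*M) + M) = 9 + ((M**2 + M) + M) = 9 + ((M + M**2) + M) = 9 + (M**2 + 2*M) = 9 + M**2 + 2*M)
a(V, W) = 1/5
I(Q) = 7*sqrt(Q)/5 (I(Q) = 7*(sqrt(Q)/5) = 7*sqrt(Q)/5)
-2357 + (-367/(-264))*I(4) = -2357 + (-367/(-264))*(7*sqrt(4)/5) = -2357 + (-367*(-1/264))*((7/5)*2) = -2357 + (367/264)*(14/5) = -2357 + 2569/660 = -1553051/660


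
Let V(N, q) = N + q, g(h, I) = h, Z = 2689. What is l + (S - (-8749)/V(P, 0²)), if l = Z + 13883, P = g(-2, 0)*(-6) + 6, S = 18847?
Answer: 646291/18 ≈ 35905.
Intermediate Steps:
P = 18 (P = -2*(-6) + 6 = 12 + 6 = 18)
l = 16572 (l = 2689 + 13883 = 16572)
l + (S - (-8749)/V(P, 0²)) = 16572 + (18847 - (-8749)/(18 + 0²)) = 16572 + (18847 - (-8749)/(18 + 0)) = 16572 + (18847 - (-8749)/18) = 16572 + (18847 - 1*(-8749/18)) = 16572 + (18847 + 8749/18) = 16572 + 347995/18 = 646291/18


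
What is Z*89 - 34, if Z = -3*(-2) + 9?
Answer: 1301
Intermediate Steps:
Z = 15 (Z = 6 + 9 = 15)
Z*89 - 34 = 15*89 - 34 = 1335 - 34 = 1301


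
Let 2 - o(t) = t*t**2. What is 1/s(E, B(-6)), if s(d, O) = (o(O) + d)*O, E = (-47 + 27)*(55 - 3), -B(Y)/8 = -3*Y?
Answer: -1/429832224 ≈ -2.3265e-9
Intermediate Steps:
B(Y) = 24*Y (B(Y) = -(-24)*Y = 24*Y)
E = -1040 (E = -20*52 = -1040)
o(t) = 2 - t**3 (o(t) = 2 - t*t**2 = 2 - t**3)
s(d, O) = O*(2 + d - O**3) (s(d, O) = ((2 - O**3) + d)*O = (2 + d - O**3)*O = O*(2 + d - O**3))
1/s(E, B(-6)) = 1/((24*(-6))*(2 - 1040 - (24*(-6))**3)) = 1/(-144*(2 - 1040 - 1*(-144)**3)) = 1/(-144*(2 - 1040 - 1*(-2985984))) = 1/(-144*(2 - 1040 + 2985984)) = 1/(-144*2984946) = 1/(-429832224) = -1/429832224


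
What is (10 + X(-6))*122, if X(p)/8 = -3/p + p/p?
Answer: 2684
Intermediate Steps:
X(p) = 8 - 24/p (X(p) = 8*(-3/p + p/p) = 8*(-3/p + 1) = 8*(1 - 3/p) = 8 - 24/p)
(10 + X(-6))*122 = (10 + (8 - 24/(-6)))*122 = (10 + (8 - 24*(-1/6)))*122 = (10 + (8 + 4))*122 = (10 + 12)*122 = 22*122 = 2684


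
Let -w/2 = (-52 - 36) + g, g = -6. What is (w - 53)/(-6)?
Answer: -45/2 ≈ -22.500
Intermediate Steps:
w = 188 (w = -2*((-52 - 36) - 6) = -2*(-88 - 6) = -2*(-94) = 188)
(w - 53)/(-6) = (188 - 53)/(-6) = -⅙*135 = -45/2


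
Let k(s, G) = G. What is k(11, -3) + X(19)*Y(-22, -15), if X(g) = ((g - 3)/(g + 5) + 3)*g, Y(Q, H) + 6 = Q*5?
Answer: -24253/3 ≈ -8084.3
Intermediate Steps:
Y(Q, H) = -6 + 5*Q (Y(Q, H) = -6 + Q*5 = -6 + 5*Q)
X(g) = g*(3 + (-3 + g)/(5 + g)) (X(g) = ((-3 + g)/(5 + g) + 3)*g = (3 + (-3 + g)/(5 + g))*g = g*(3 + (-3 + g)/(5 + g)))
k(11, -3) + X(19)*Y(-22, -15) = -3 + (4*19*(3 + 19)/(5 + 19))*(-6 + 5*(-22)) = -3 + (4*19*22/24)*(-6 - 110) = -3 + (4*19*(1/24)*22)*(-116) = -3 + (209/3)*(-116) = -3 - 24244/3 = -24253/3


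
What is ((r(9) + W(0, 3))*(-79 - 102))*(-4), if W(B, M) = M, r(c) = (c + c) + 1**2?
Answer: 15928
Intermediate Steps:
r(c) = 1 + 2*c (r(c) = 2*c + 1 = 1 + 2*c)
((r(9) + W(0, 3))*(-79 - 102))*(-4) = (((1 + 2*9) + 3)*(-79 - 102))*(-4) = (((1 + 18) + 3)*(-181))*(-4) = ((19 + 3)*(-181))*(-4) = (22*(-181))*(-4) = -3982*(-4) = 15928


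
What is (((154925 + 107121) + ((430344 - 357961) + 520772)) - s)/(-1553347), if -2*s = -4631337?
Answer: 2920935/3106694 ≈ 0.94021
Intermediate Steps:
s = 4631337/2 (s = -½*(-4631337) = 4631337/2 ≈ 2.3157e+6)
(((154925 + 107121) + ((430344 - 357961) + 520772)) - s)/(-1553347) = (((154925 + 107121) + ((430344 - 357961) + 520772)) - 1*4631337/2)/(-1553347) = ((262046 + (72383 + 520772)) - 4631337/2)*(-1/1553347) = ((262046 + 593155) - 4631337/2)*(-1/1553347) = (855201 - 4631337/2)*(-1/1553347) = -2920935/2*(-1/1553347) = 2920935/3106694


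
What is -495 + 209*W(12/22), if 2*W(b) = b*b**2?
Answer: -57843/121 ≈ -478.04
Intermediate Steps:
W(b) = b**3/2 (W(b) = (b*b**2)/2 = b**3/2)
-495 + 209*W(12/22) = -495 + 209*((12/22)**3/2) = -495 + 209*((12*(1/22))**3/2) = -495 + 209*((6/11)**3/2) = -495 + 209*((1/2)*(216/1331)) = -495 + 209*(108/1331) = -495 + 2052/121 = -57843/121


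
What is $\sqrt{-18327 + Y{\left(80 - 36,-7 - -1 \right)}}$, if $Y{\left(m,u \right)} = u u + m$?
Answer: $i \sqrt{18247} \approx 135.08 i$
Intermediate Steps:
$Y{\left(m,u \right)} = m + u^{2}$ ($Y{\left(m,u \right)} = u^{2} + m = m + u^{2}$)
$\sqrt{-18327 + Y{\left(80 - 36,-7 - -1 \right)}} = \sqrt{-18327 + \left(\left(80 - 36\right) + \left(-7 - -1\right)^{2}\right)} = \sqrt{-18327 + \left(\left(80 - 36\right) + \left(-7 + 1\right)^{2}\right)} = \sqrt{-18327 + \left(44 + \left(-6\right)^{2}\right)} = \sqrt{-18327 + \left(44 + 36\right)} = \sqrt{-18327 + 80} = \sqrt{-18247} = i \sqrt{18247}$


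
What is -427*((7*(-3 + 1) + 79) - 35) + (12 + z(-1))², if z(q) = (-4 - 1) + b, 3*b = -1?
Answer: -114890/9 ≈ -12766.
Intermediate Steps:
b = -⅓ (b = (⅓)*(-1) = -⅓ ≈ -0.33333)
z(q) = -16/3 (z(q) = (-4 - 1) - ⅓ = -5 - ⅓ = -16/3)
-427*((7*(-3 + 1) + 79) - 35) + (12 + z(-1))² = -427*((7*(-3 + 1) + 79) - 35) + (12 - 16/3)² = -427*((7*(-2) + 79) - 35) + (20/3)² = -427*((-14 + 79) - 35) + 400/9 = -427*(65 - 35) + 400/9 = -427*30 + 400/9 = -12810 + 400/9 = -114890/9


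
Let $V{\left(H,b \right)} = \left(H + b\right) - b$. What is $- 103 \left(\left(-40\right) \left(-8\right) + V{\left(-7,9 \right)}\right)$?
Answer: $-32239$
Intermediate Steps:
$V{\left(H,b \right)} = H$
$- 103 \left(\left(-40\right) \left(-8\right) + V{\left(-7,9 \right)}\right) = - 103 \left(\left(-40\right) \left(-8\right) - 7\right) = - 103 \left(320 - 7\right) = \left(-103\right) 313 = -32239$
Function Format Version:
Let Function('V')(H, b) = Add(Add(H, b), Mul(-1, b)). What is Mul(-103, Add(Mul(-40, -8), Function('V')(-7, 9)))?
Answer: -32239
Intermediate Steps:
Function('V')(H, b) = H
Mul(-103, Add(Mul(-40, -8), Function('V')(-7, 9))) = Mul(-103, Add(Mul(-40, -8), -7)) = Mul(-103, Add(320, -7)) = Mul(-103, 313) = -32239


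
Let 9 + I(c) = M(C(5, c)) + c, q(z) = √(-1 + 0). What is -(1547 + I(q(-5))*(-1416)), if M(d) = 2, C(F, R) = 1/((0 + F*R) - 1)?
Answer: -11459 + 1416*I ≈ -11459.0 + 1416.0*I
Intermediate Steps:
C(F, R) = 1/(-1 + F*R) (C(F, R) = 1/(F*R - 1) = 1/(-1 + F*R))
q(z) = I (q(z) = √(-1) = I)
I(c) = -7 + c (I(c) = -9 + (2 + c) = -7 + c)
-(1547 + I(q(-5))*(-1416)) = -(1547 + (-7 + I)*(-1416)) = -(1547 + (9912 - 1416*I)) = -(11459 - 1416*I) = -11459 + 1416*I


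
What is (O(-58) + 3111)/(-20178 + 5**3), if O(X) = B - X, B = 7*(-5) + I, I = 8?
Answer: -3142/20053 ≈ -0.15668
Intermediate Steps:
B = -27 (B = 7*(-5) + 8 = -35 + 8 = -27)
O(X) = -27 - X
(O(-58) + 3111)/(-20178 + 5**3) = ((-27 - 1*(-58)) + 3111)/(-20178 + 5**3) = ((-27 + 58) + 3111)/(-20178 + 125) = (31 + 3111)/(-20053) = 3142*(-1/20053) = -3142/20053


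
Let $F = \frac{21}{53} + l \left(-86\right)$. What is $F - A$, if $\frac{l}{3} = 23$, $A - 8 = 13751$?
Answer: $- \frac{1043708}{53} \approx -19693.0$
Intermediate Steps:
$A = 13759$ ($A = 8 + 13751 = 13759$)
$l = 69$ ($l = 3 \cdot 23 = 69$)
$F = - \frac{314481}{53}$ ($F = \frac{21}{53} + 69 \left(-86\right) = 21 \cdot \frac{1}{53} - 5934 = \frac{21}{53} - 5934 = - \frac{314481}{53} \approx -5933.6$)
$F - A = - \frac{314481}{53} - 13759 = - \frac{1043708}{53}$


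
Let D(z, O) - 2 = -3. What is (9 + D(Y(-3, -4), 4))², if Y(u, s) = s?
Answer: 64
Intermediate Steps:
D(z, O) = -1 (D(z, O) = 2 - 3 = -1)
(9 + D(Y(-3, -4), 4))² = (9 - 1)² = 8² = 64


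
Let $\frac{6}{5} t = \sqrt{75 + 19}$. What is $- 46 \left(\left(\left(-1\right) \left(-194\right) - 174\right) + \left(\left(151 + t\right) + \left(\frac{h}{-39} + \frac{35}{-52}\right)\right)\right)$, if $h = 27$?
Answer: $- \frac{202883}{26} - \frac{115 \sqrt{94}}{3} \approx -8174.8$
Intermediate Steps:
$t = \frac{5 \sqrt{94}}{6}$ ($t = \frac{5 \sqrt{75 + 19}}{6} = \frac{5 \sqrt{94}}{6} \approx 8.0795$)
$- 46 \left(\left(\left(-1\right) \left(-194\right) - 174\right) + \left(\left(151 + t\right) + \left(\frac{h}{-39} + \frac{35}{-52}\right)\right)\right) = - 46 \left(\left(\left(-1\right) \left(-194\right) - 174\right) + \left(\left(151 + \frac{5 \sqrt{94}}{6}\right) + \left(\frac{27}{-39} + \frac{35}{-52}\right)\right)\right) = - 46 \left(\left(194 - 174\right) + \left(\left(151 + \frac{5 \sqrt{94}}{6}\right) + \left(27 \left(- \frac{1}{39}\right) + 35 \left(- \frac{1}{52}\right)\right)\right)\right) = - 46 \left(20 + \left(\left(151 + \frac{5 \sqrt{94}}{6}\right) - \frac{71}{52}\right)\right) = - 46 \left(20 + \left(\frac{7781}{52} + \frac{5 \sqrt{94}}{6}\right)\right) = - 46 \left(\frac{8821}{52} + \frac{5 \sqrt{94}}{6}\right) = - \frac{202883}{26} - \frac{115 \sqrt{94}}{3}$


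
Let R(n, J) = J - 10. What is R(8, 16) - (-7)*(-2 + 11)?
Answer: 69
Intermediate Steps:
R(n, J) = -10 + J
R(8, 16) - (-7)*(-2 + 11) = (-10 + 16) - (-7)*(-2 + 11) = 6 - (-7)*9 = 6 - 1*(-63) = 6 + 63 = 69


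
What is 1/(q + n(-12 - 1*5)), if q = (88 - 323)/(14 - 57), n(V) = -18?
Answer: -43/539 ≈ -0.079777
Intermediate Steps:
q = 235/43 (q = -235/(-43) = -235*(-1/43) = 235/43 ≈ 5.4651)
1/(q + n(-12 - 1*5)) = 1/(235/43 - 18) = 1/(-539/43) = -43/539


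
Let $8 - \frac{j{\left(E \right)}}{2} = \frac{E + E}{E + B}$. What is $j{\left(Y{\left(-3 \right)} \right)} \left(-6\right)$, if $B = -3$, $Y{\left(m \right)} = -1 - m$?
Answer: $-144$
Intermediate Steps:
$j{\left(E \right)} = 16 - \frac{4 E}{-3 + E}$ ($j{\left(E \right)} = 16 - 2 \frac{E + E}{E - 3} = 16 - 2 \frac{2 E}{-3 + E} = 16 - \frac{4 E}{-3 + E}$)
$j{\left(Y{\left(-3 \right)} \right)} \left(-6\right) = \frac{12 \left(-4 - -2\right)}{-3 - -2} \left(-6\right) = \frac{12 \left(-4 + \left(-1 + 3\right)\right)}{-3 + \left(-1 + 3\right)} \left(-6\right) = \frac{12 \left(-4 + 2\right)}{-3 + 2} \left(-6\right) = 12 \frac{1}{-1} \left(-2\right) \left(-6\right) = 12 \left(-1\right) \left(-2\right) \left(-6\right) = 24 \left(-6\right) = -144$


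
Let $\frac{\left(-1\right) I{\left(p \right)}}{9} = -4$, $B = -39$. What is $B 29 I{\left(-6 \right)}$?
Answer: $-40716$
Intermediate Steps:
$I{\left(p \right)} = 36$ ($I{\left(p \right)} = \left(-9\right) \left(-4\right) = 36$)
$B 29 I{\left(-6 \right)} = \left(-39\right) 29 \cdot 36 = \left(-1131\right) 36 = -40716$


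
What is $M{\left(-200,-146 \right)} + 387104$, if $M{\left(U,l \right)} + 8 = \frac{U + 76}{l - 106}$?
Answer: $\frac{24387079}{63} \approx 3.871 \cdot 10^{5}$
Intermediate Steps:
$M{\left(U,l \right)} = -8 + \frac{76 + U}{-106 + l}$ ($M{\left(U,l \right)} = -8 + \frac{U + 76}{l - 106} = -8 + \frac{76 + U}{-106 + l}$)
$M{\left(-200,-146 \right)} + 387104 = \frac{924 - 200 - -1168}{-106 - 146} + 387104 = \frac{924 - 200 + 1168}{-252} + 387104 = \left(- \frac{1}{252}\right) 1892 + 387104 = - \frac{473}{63} + 387104 = \frac{24387079}{63}$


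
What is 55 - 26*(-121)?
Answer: 3201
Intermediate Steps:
55 - 26*(-121) = 55 + 3146 = 3201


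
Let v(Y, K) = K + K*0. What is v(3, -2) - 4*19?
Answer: -78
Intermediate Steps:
v(Y, K) = K (v(Y, K) = K + 0 = K)
v(3, -2) - 4*19 = -2 - 4*19 = -2 - 76 = -78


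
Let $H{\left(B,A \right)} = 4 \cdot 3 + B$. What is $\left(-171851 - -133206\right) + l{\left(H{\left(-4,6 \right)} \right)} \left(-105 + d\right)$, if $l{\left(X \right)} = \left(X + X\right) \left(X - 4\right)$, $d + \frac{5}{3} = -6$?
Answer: $- \frac{137567}{3} \approx -45856.0$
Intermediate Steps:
$H{\left(B,A \right)} = 12 + B$
$d = - \frac{23}{3}$ ($d = - \frac{5}{3} - 6 = - \frac{23}{3} \approx -7.6667$)
$l{\left(X \right)} = 2 X \left(-4 + X\right)$
$\left(-171851 - -133206\right) + l{\left(H{\left(-4,6 \right)} \right)} \left(-105 + d\right) = \left(-171851 - -133206\right) + 2 \left(12 - 4\right) \left(-4 + \left(12 - 4\right)\right) \left(-105 - \frac{23}{3}\right) = \left(-171851 + 133206\right) + 2 \cdot 8 \left(-4 + 8\right) \left(- \frac{338}{3}\right) = -38645 + 2 \cdot 8 \cdot 4 \left(- \frac{338}{3}\right) = -38645 + 64 \left(- \frac{338}{3}\right) = -38645 - \frac{21632}{3} = - \frac{137567}{3}$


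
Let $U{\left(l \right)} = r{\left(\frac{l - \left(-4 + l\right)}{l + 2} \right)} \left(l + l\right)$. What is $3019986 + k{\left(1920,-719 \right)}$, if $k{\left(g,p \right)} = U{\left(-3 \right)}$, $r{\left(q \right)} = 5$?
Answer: $3019956$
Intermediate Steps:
$U{\left(l \right)} = 10 l$ ($U{\left(l \right)} = 5 \left(l + l\right) = 5 \cdot 2 l = 10 l$)
$k{\left(g,p \right)} = -30$ ($k{\left(g,p \right)} = 10 \left(-3\right) = -30$)
$3019986 + k{\left(1920,-719 \right)} = 3019986 - 30 = 3019956$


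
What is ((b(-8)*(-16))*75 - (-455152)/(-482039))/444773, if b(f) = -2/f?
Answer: -2960548/4375468003 ≈ -0.00067662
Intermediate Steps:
((b(-8)*(-16))*75 - (-455152)/(-482039))/444773 = ((-2/(-8)*(-16))*75 - (-455152)/(-482039))/444773 = ((-2*(-⅛)*(-16))*75 - (-455152)*(-1)/482039)*(1/444773) = (((¼)*(-16))*75 - 1*455152/482039)*(1/444773) = (-4*75 - 455152/482039)*(1/444773) = (-300 - 455152/482039)*(1/444773) = -145066852/482039*1/444773 = -2960548/4375468003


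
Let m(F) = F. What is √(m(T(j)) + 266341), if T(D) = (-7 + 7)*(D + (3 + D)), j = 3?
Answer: √266341 ≈ 516.08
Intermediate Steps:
T(D) = 0 (T(D) = 0*(3 + 2*D) = 0)
√(m(T(j)) + 266341) = √(0 + 266341) = √266341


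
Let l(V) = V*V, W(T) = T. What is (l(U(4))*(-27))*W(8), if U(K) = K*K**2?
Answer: -884736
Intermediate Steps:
U(K) = K**3
l(V) = V**2
(l(U(4))*(-27))*W(8) = ((4**3)**2*(-27))*8 = (64**2*(-27))*8 = (4096*(-27))*8 = -110592*8 = -884736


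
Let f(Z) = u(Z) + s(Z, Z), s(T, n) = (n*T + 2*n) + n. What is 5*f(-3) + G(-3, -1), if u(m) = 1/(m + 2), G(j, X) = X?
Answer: -6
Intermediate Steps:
s(T, n) = 3*n + T*n (s(T, n) = (T*n + 2*n) + n = (2*n + T*n) + n = 3*n + T*n)
u(m) = 1/(2 + m)
f(Z) = 1/(2 + Z) + Z*(3 + Z)
5*f(-3) + G(-3, -1) = 5*((1 - 3*(2 - 3)*(3 - 3))/(2 - 3)) - 1 = 5*((1 - 3*(-1)*0)/(-1)) - 1 = 5*(-(1 + 0)) - 1 = 5*(-1*1) - 1 = 5*(-1) - 1 = -5 - 1 = -6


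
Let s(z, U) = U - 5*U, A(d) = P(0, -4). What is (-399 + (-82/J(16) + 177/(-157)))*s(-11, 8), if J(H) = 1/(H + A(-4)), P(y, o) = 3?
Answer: 9837632/157 ≈ 62660.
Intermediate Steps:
A(d) = 3
s(z, U) = -4*U
J(H) = 1/(3 + H) (J(H) = 1/(H + 3) = 1/(3 + H))
(-399 + (-82/J(16) + 177/(-157)))*s(-11, 8) = (-399 + (-82/(1/(3 + 16)) + 177/(-157)))*(-4*8) = (-399 + (-82/(1/19) + 177*(-1/157)))*(-32) = (-399 + (-82/1/19 - 177/157))*(-32) = (-399 + (-82*19 - 177/157))*(-32) = (-399 + (-1558 - 177/157))*(-32) = (-399 - 244783/157)*(-32) = -307426/157*(-32) = 9837632/157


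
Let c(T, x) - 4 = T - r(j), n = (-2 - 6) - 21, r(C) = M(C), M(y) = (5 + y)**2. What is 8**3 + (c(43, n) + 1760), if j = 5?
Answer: 2219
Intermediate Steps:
r(C) = (5 + C)**2
n = -29 (n = -8 - 21 = -29)
c(T, x) = -96 + T (c(T, x) = 4 + (T - (5 + 5)**2) = 4 + (T - 1*10**2) = 4 + (T - 1*100) = 4 + (T - 100) = 4 + (-100 + T) = -96 + T)
8**3 + (c(43, n) + 1760) = 8**3 + ((-96 + 43) + 1760) = 512 + (-53 + 1760) = 512 + 1707 = 2219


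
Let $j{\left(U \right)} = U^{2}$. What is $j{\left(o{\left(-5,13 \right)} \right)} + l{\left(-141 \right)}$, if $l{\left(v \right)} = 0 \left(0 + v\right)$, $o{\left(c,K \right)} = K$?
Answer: $169$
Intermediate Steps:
$l{\left(v \right)} = 0$ ($l{\left(v \right)} = 0 v = 0$)
$j{\left(o{\left(-5,13 \right)} \right)} + l{\left(-141 \right)} = 13^{2} + 0 = 169 + 0 = 169$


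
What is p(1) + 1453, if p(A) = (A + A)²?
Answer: 1457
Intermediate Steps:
p(A) = 4*A² (p(A) = (2*A)² = 4*A²)
p(1) + 1453 = 4*1² + 1453 = 4*1 + 1453 = 4 + 1453 = 1457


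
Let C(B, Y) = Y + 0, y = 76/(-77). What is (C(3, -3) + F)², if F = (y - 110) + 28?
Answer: 43837641/5929 ≈ 7393.8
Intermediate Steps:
y = -76/77 (y = 76*(-1/77) = -76/77 ≈ -0.98701)
C(B, Y) = Y
F = -6390/77 (F = (-76/77 - 110) + 28 = -8546/77 + 28 = -6390/77 ≈ -82.987)
(C(3, -3) + F)² = (-3 - 6390/77)² = (-6621/77)² = 43837641/5929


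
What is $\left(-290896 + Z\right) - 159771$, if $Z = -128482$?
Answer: $-579149$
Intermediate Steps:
$\left(-290896 + Z\right) - 159771 = \left(-290896 - 128482\right) - 159771 = -419378 - 159771 = -579149$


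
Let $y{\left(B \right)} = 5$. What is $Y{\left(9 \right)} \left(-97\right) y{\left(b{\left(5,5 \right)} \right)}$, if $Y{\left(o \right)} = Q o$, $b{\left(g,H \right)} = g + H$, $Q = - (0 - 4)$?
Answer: $-17460$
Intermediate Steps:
$Q = 4$ ($Q = \left(-1\right) \left(-4\right) = 4$)
$b{\left(g,H \right)} = H + g$
$Y{\left(o \right)} = 4 o$
$Y{\left(9 \right)} \left(-97\right) y{\left(b{\left(5,5 \right)} \right)} = 4 \cdot 9 \left(-97\right) 5 = 36 \left(-97\right) 5 = \left(-3492\right) 5 = -17460$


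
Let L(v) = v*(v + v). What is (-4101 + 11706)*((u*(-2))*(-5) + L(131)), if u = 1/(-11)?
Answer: 2871130860/11 ≈ 2.6101e+8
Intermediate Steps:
u = -1/11 ≈ -0.090909
L(v) = 2*v² (L(v) = v*(2*v) = 2*v²)
(-4101 + 11706)*((u*(-2))*(-5) + L(131)) = (-4101 + 11706)*(-1/11*(-2)*(-5) + 2*131²) = 7605*((2/11)*(-5) + 2*17161) = 7605*(-10/11 + 34322) = 7605*(377532/11) = 2871130860/11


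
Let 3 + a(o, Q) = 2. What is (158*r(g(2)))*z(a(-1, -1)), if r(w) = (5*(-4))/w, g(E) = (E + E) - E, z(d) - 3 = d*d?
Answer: -6320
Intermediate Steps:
a(o, Q) = -1 (a(o, Q) = -3 + 2 = -1)
z(d) = 3 + d² (z(d) = 3 + d*d = 3 + d²)
g(E) = E (g(E) = 2*E - E = E)
r(w) = -20/w
(158*r(g(2)))*z(a(-1, -1)) = (158*(-20/2))*(3 + (-1)²) = (158*(-20*½))*(3 + 1) = (158*(-10))*4 = -1580*4 = -6320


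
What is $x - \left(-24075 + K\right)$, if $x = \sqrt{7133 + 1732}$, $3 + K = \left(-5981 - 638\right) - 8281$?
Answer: $38978 + 3 \sqrt{985} \approx 39072.0$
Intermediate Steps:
$K = -14903$ ($K = -3 - 14900 = -14903$)
$x = 3 \sqrt{985}$ ($x = \sqrt{8865} = 3 \sqrt{985} \approx 94.154$)
$x - \left(-24075 + K\right) = 3 \sqrt{985} - \left(-24075 - 14903\right) = 3 \sqrt{985} - -38978 = 3 \sqrt{985} + 38978 = 38978 + 3 \sqrt{985}$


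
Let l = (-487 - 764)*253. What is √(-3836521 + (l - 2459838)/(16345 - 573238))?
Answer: 4*I*√8262624971515989/185631 ≈ 1958.7*I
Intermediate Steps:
l = -316503 (l = -1251*253 = -316503)
√(-3836521 + (l - 2459838)/(16345 - 573238)) = √(-3836521 + (-316503 - 2459838)/(16345 - 573238)) = √(-3836521 - 2776341/(-556893)) = √(-3836521 - 2776341*(-1/556893)) = √(-3836521 + 925447/185631) = √(-712176304304/185631) = 4*I*√8262624971515989/185631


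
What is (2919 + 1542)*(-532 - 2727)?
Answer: -14538399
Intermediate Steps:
(2919 + 1542)*(-532 - 2727) = 4461*(-3259) = -14538399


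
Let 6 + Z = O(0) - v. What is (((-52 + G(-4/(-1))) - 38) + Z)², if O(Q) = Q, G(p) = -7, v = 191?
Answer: 86436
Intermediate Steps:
Z = -197 (Z = -6 + (0 - 1*191) = -6 + (0 - 191) = -6 - 191 = -197)
(((-52 + G(-4/(-1))) - 38) + Z)² = (((-52 - 7) - 38) - 197)² = ((-59 - 38) - 197)² = (-97 - 197)² = (-294)² = 86436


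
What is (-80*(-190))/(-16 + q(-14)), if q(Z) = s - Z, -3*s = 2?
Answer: -5700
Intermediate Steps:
s = -2/3 (s = -1/3*2 = -2/3 ≈ -0.66667)
q(Z) = -2/3 - Z
(-80*(-190))/(-16 + q(-14)) = (-80*(-190))/(-16 + (-2/3 - 1*(-14))) = 15200/(-16 + (-2/3 + 14)) = 15200/(-16 + 40/3) = 15200/(-8/3) = 15200*(-3/8) = -5700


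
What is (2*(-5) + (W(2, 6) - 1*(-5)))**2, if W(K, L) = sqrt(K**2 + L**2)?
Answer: 65 - 20*sqrt(10) ≈ 1.7544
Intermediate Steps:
(2*(-5) + (W(2, 6) - 1*(-5)))**2 = (2*(-5) + (sqrt(2**2 + 6**2) - 1*(-5)))**2 = (-10 + (sqrt(4 + 36) + 5))**2 = (-10 + (sqrt(40) + 5))**2 = (-10 + (2*sqrt(10) + 5))**2 = (-10 + (5 + 2*sqrt(10)))**2 = (-5 + 2*sqrt(10))**2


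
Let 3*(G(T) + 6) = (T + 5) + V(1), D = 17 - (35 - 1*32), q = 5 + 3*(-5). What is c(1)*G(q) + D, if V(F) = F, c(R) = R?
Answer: 20/3 ≈ 6.6667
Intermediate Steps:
q = -10 (q = 5 - 15 = -10)
D = 14 (D = 17 - (35 - 32) = 17 - 1*3 = 17 - 3 = 14)
G(T) = -4 + T/3 (G(T) = -6 + ((T + 5) + 1)/3 = -6 + ((5 + T) + 1)/3 = -6 + (6 + T)/3 = -6 + (2 + T/3) = -4 + T/3)
c(1)*G(q) + D = 1*(-4 + (1/3)*(-10)) + 14 = 1*(-4 - 10/3) + 14 = 1*(-22/3) + 14 = -22/3 + 14 = 20/3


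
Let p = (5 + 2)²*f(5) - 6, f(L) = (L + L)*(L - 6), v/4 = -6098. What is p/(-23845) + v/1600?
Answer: -14520841/953800 ≈ -15.224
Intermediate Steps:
v = -24392 (v = 4*(-6098) = -24392)
f(L) = 2*L*(-6 + L) (f(L) = (2*L)*(-6 + L) = 2*L*(-6 + L))
p = -496 (p = (5 + 2)²*(2*5*(-6 + 5)) - 6 = 7²*(2*5*(-1)) - 6 = 49*(-10) - 6 = -490 - 6 = -496)
p/(-23845) + v/1600 = -496/(-23845) - 24392/1600 = -496*(-1/23845) - 24392*1/1600 = 496/23845 - 3049/200 = -14520841/953800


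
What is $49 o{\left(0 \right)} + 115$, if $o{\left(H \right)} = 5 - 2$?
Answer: $262$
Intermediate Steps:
$o{\left(H \right)} = 3$ ($o{\left(H \right)} = 5 - 2 = 3$)
$49 o{\left(0 \right)} + 115 = 49 \cdot 3 + 115 = 147 + 115 = 262$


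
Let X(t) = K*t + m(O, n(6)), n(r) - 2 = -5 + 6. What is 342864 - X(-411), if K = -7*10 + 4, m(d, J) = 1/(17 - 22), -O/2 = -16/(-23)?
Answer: 1578691/5 ≈ 3.1574e+5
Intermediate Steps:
O = -32/23 (O = -(-32)/(-23) = -(-32)*(-1)/23 = -2*16/23 = -32/23 ≈ -1.3913)
n(r) = 3 (n(r) = 2 + (-5 + 6) = 2 + 1 = 3)
m(d, J) = -⅕ (m(d, J) = 1/(-5) = -⅕)
K = -66 (K = -70 + 4 = -66)
X(t) = -⅕ - 66*t (X(t) = -66*t - ⅕ = -⅕ - 66*t)
342864 - X(-411) = 342864 - (-⅕ - 66*(-411)) = 342864 - (-⅕ + 27126) = 342864 - 1*135629/5 = 342864 - 135629/5 = 1578691/5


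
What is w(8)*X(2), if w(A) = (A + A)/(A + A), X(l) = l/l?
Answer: 1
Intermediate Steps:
X(l) = 1
w(A) = 1 (w(A) = (2*A)/((2*A)) = (2*A)*(1/(2*A)) = 1)
w(8)*X(2) = 1*1 = 1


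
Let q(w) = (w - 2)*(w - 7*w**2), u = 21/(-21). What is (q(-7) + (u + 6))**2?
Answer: 9954025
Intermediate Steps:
u = -1 (u = 21*(-1/21) = -1)
q(w) = (-2 + w)*(w - 7*w**2)
(q(-7) + (u + 6))**2 = (-7*(-2 - 7*(-7)**2 + 15*(-7)) + (-1 + 6))**2 = (-7*(-2 - 7*49 - 105) + 5)**2 = (-7*(-2 - 343 - 105) + 5)**2 = (-7*(-450) + 5)**2 = (3150 + 5)**2 = 3155**2 = 9954025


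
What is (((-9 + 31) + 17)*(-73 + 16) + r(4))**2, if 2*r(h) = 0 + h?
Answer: 4932841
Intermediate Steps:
r(h) = h/2 (r(h) = (0 + h)/2 = h/2)
(((-9 + 31) + 17)*(-73 + 16) + r(4))**2 = (((-9 + 31) + 17)*(-73 + 16) + (1/2)*4)**2 = ((22 + 17)*(-57) + 2)**2 = (39*(-57) + 2)**2 = (-2223 + 2)**2 = (-2221)**2 = 4932841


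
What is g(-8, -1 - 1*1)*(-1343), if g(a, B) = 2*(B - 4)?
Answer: 16116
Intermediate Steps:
g(a, B) = -8 + 2*B (g(a, B) = 2*(-4 + B) = -8 + 2*B)
g(-8, -1 - 1*1)*(-1343) = (-8 + 2*(-1 - 1*1))*(-1343) = (-8 + 2*(-1 - 1))*(-1343) = (-8 + 2*(-2))*(-1343) = (-8 - 4)*(-1343) = -12*(-1343) = 16116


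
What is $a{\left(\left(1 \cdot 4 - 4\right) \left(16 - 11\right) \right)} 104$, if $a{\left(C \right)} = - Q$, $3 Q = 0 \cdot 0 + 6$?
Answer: $-208$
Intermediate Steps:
$Q = 2$ ($Q = \frac{0 \cdot 0 + 6}{3} = \frac{0 + 6}{3} = \frac{1}{3} \cdot 6 = 2$)
$a{\left(C \right)} = -2$ ($a{\left(C \right)} = \left(-1\right) 2 = -2$)
$a{\left(\left(1 \cdot 4 - 4\right) \left(16 - 11\right) \right)} 104 = \left(-2\right) 104 = -208$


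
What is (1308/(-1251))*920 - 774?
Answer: -723878/417 ≈ -1735.9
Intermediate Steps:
(1308/(-1251))*920 - 774 = (1308*(-1/1251))*920 - 774 = -436/417*920 - 774 = -401120/417 - 774 = -723878/417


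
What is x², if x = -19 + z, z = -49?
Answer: 4624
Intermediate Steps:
x = -68 (x = -19 - 49 = -68)
x² = (-68)² = 4624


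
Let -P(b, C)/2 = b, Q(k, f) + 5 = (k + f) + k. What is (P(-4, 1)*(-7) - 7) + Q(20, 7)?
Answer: -21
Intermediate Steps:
Q(k, f) = -5 + f + 2*k (Q(k, f) = -5 + ((k + f) + k) = -5 + ((f + k) + k) = -5 + (f + 2*k) = -5 + f + 2*k)
P(b, C) = -2*b
(P(-4, 1)*(-7) - 7) + Q(20, 7) = (-2*(-4)*(-7) - 7) + (-5 + 7 + 2*20) = (8*(-7) - 7) + (-5 + 7 + 40) = (-56 - 7) + 42 = -63 + 42 = -21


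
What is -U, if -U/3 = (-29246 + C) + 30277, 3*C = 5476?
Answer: 8569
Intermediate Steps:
C = 5476/3 (C = (⅓)*5476 = 5476/3 ≈ 1825.3)
U = -8569 (U = -3*((-29246 + 5476/3) + 30277) = -3*(-82262/3 + 30277) = -3*8569/3 = -8569)
-U = -1*(-8569) = 8569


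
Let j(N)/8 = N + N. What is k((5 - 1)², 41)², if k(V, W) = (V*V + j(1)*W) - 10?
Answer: 813604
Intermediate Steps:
j(N) = 16*N (j(N) = 8*(N + N) = 8*(2*N) = 16*N)
k(V, W) = -10 + V² + 16*W (k(V, W) = (V*V + (16*1)*W) - 10 = (V² + 16*W) - 10 = -10 + V² + 16*W)
k((5 - 1)², 41)² = (-10 + ((5 - 1)²)² + 16*41)² = (-10 + (4²)² + 656)² = (-10 + 16² + 656)² = (-10 + 256 + 656)² = 902² = 813604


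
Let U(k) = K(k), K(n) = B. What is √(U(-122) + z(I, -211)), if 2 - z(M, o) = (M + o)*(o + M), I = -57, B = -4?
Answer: I*√71826 ≈ 268.0*I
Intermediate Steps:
K(n) = -4
z(M, o) = 2 - (M + o)² (z(M, o) = 2 - (M + o)*(o + M) = 2 - (M + o)*(M + o) = 2 - (M + o)²)
U(k) = -4
√(U(-122) + z(I, -211)) = √(-4 + (2 - (-57 - 211)²)) = √(-4 + (2 - 1*(-268)²)) = √(-4 + (2 - 1*71824)) = √(-4 + (2 - 71824)) = √(-4 - 71822) = √(-71826) = I*√71826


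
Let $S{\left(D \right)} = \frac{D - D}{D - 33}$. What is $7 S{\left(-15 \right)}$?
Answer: $0$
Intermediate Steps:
$S{\left(D \right)} = 0$ ($S{\left(D \right)} = \frac{0}{-33 + D} = 0$)
$7 S{\left(-15 \right)} = 7 \cdot 0 = 0$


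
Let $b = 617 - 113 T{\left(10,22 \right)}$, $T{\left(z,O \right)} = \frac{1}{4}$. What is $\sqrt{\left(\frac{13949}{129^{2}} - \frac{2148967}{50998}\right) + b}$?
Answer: $\frac{\sqrt{12814251262205}}{152994} \approx 23.398$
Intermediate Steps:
$T{\left(z,O \right)} = \frac{1}{4}$
$b = \frac{2355}{4}$ ($b = 617 - \frac{113}{4} = \frac{2355}{4} \approx 588.75$)
$\sqrt{\left(\frac{13949}{129^{2}} - \frac{2148967}{50998}\right) + b} = \sqrt{\left(\frac{13949}{129^{2}} - \frac{2148967}{50998}\right) + \frac{2355}{4}} = \sqrt{\left(\frac{13949}{16641} - \frac{2148967}{50998}\right) + \frac{2355}{4}} = \sqrt{- \frac{815106715}{19736226} + \frac{2355}{4}} = \sqrt{\frac{21609192685}{39472452}} = \frac{\sqrt{12814251262205}}{152994}$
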